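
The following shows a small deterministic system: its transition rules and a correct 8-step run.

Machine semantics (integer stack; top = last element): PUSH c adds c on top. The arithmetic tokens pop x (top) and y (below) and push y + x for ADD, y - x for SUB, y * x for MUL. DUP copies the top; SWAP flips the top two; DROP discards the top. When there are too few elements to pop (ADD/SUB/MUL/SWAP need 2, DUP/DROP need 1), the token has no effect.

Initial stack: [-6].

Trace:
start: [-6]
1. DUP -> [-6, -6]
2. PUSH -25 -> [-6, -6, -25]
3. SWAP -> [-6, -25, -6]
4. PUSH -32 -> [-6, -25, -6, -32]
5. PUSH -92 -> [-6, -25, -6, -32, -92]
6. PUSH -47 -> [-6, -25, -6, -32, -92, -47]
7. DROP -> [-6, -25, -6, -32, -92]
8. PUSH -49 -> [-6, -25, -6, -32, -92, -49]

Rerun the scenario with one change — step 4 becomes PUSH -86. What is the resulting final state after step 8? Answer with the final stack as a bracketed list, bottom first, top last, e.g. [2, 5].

[-6, -25, -6, -86, -92, -49]

(re-executing from step 4 with the substitution; state before step 4: [-6, -25, -6])
4. PUSH -86 -> [-6, -25, -6, -86]
5. PUSH -92 -> [-6, -25, -6, -86, -92]
6. PUSH -47 -> [-6, -25, -6, -86, -92, -47]
7. DROP -> [-6, -25, -6, -86, -92]
8. PUSH -49 -> [-6, -25, -6, -86, -92, -49]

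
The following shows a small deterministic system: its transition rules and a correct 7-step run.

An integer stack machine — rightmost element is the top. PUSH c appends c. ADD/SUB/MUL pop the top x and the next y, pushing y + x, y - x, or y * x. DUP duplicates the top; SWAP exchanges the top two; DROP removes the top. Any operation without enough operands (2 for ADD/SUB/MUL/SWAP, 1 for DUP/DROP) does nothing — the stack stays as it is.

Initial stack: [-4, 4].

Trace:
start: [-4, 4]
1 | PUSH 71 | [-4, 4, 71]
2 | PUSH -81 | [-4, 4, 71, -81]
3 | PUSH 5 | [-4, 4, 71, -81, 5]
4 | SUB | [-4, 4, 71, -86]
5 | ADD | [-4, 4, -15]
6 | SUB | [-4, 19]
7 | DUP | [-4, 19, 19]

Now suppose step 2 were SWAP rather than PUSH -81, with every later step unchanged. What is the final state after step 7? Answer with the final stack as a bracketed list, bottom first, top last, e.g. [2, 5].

[-74, -74]

(re-executing from step 2 with the substitution; state before step 2: [-4, 4, 71])
2 | SWAP | [-4, 71, 4]
3 | PUSH 5 | [-4, 71, 4, 5]
4 | SUB | [-4, 71, -1]
5 | ADD | [-4, 70]
6 | SUB | [-74]
7 | DUP | [-74, -74]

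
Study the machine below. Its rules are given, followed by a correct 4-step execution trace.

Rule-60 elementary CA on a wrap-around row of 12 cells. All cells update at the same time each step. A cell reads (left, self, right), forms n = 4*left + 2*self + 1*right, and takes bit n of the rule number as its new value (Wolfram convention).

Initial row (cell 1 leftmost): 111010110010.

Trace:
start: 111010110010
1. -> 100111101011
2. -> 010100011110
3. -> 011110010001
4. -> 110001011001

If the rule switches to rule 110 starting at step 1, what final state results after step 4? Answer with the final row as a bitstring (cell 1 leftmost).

111001111111

(re-executing steps 1..4 under rule 110; state before step 1: 111010110010)
1. -> 101111110111
2. -> 111000011100
3. -> 101000110101
4. -> 111001111111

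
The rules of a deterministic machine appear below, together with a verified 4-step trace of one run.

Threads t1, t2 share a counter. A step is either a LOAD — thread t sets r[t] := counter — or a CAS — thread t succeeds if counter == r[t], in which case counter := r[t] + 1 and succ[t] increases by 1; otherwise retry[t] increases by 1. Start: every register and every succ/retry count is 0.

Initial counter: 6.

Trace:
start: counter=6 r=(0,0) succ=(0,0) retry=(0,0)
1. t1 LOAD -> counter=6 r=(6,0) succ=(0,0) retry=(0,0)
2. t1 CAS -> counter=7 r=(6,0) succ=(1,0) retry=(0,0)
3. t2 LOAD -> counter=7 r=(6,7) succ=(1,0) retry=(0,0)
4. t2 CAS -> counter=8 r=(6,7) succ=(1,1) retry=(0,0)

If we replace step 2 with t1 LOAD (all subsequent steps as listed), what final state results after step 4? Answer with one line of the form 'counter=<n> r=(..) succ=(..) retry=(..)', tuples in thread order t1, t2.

(re-executing from step 2 with the substitution; state before step 2: counter=6 r=(6,0) succ=(0,0) retry=(0,0))
2. t1 LOAD -> counter=6 r=(6,0) succ=(0,0) retry=(0,0)
3. t2 LOAD -> counter=6 r=(6,6) succ=(0,0) retry=(0,0)
4. t2 CAS -> counter=7 r=(6,6) succ=(0,1) retry=(0,0)

counter=7 r=(6,6) succ=(0,1) retry=(0,0)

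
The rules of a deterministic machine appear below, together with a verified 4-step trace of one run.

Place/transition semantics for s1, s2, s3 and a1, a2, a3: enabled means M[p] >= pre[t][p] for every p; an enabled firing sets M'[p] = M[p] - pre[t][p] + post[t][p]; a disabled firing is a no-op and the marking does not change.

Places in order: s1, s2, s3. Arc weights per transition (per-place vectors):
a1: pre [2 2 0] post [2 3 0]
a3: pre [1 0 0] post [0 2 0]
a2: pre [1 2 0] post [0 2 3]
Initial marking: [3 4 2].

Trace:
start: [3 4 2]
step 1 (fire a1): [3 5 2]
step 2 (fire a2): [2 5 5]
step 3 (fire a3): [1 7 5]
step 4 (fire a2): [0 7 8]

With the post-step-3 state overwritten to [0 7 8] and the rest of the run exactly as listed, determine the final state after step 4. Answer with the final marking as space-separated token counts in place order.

state after step 3 := [0 7 8]
step 4 (fire a2): [0 7 8]

0 7 8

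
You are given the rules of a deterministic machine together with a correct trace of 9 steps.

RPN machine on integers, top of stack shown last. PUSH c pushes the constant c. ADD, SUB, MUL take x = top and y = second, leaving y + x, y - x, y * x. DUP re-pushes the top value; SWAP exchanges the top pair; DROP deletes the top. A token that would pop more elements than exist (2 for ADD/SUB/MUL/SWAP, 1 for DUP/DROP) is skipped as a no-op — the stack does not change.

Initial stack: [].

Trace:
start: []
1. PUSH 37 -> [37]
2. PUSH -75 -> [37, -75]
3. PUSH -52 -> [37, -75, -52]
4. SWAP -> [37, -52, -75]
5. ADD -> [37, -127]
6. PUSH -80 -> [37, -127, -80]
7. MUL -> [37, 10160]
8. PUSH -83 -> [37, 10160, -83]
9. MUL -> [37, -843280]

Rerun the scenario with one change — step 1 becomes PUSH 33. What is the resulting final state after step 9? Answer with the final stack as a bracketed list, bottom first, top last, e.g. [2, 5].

[33, -843280]

(re-executing from step 1 with the substitution; state before step 1: [])
1. PUSH 33 -> [33]
2. PUSH -75 -> [33, -75]
3. PUSH -52 -> [33, -75, -52]
4. SWAP -> [33, -52, -75]
5. ADD -> [33, -127]
6. PUSH -80 -> [33, -127, -80]
7. MUL -> [33, 10160]
8. PUSH -83 -> [33, 10160, -83]
9. MUL -> [33, -843280]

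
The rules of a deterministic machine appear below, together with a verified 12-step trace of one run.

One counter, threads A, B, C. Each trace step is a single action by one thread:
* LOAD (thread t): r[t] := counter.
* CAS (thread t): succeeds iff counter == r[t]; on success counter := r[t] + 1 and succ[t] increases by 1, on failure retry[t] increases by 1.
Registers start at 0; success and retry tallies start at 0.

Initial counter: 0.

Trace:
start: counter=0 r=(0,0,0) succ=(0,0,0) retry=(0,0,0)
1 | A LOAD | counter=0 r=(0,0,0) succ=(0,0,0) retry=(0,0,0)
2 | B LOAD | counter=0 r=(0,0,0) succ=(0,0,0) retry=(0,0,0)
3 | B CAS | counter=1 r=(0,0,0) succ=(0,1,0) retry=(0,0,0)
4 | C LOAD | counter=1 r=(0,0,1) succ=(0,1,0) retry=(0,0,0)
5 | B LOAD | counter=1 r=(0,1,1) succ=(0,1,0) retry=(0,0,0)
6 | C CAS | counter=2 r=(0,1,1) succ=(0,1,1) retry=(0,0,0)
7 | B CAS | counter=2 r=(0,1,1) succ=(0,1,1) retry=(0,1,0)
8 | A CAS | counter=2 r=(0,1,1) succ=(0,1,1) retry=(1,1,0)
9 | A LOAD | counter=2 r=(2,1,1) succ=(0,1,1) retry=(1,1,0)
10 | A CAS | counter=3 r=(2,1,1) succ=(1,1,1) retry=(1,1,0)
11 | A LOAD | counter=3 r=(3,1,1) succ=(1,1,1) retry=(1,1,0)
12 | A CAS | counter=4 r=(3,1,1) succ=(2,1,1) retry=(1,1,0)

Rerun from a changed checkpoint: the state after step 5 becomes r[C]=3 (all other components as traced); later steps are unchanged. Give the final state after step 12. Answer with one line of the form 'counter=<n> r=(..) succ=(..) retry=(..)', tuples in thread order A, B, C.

counter=4 r=(3,1,3) succ=(2,2,0) retry=(1,0,1)

state after step 5 := counter=1 r=(0,1,3) succ=(0,1,0) retry=(0,0,0)
6 | C CAS | counter=1 r=(0,1,3) succ=(0,1,0) retry=(0,0,1)
7 | B CAS | counter=2 r=(0,1,3) succ=(0,2,0) retry=(0,0,1)
8 | A CAS | counter=2 r=(0,1,3) succ=(0,2,0) retry=(1,0,1)
9 | A LOAD | counter=2 r=(2,1,3) succ=(0,2,0) retry=(1,0,1)
10 | A CAS | counter=3 r=(2,1,3) succ=(1,2,0) retry=(1,0,1)
11 | A LOAD | counter=3 r=(3,1,3) succ=(1,2,0) retry=(1,0,1)
12 | A CAS | counter=4 r=(3,1,3) succ=(2,2,0) retry=(1,0,1)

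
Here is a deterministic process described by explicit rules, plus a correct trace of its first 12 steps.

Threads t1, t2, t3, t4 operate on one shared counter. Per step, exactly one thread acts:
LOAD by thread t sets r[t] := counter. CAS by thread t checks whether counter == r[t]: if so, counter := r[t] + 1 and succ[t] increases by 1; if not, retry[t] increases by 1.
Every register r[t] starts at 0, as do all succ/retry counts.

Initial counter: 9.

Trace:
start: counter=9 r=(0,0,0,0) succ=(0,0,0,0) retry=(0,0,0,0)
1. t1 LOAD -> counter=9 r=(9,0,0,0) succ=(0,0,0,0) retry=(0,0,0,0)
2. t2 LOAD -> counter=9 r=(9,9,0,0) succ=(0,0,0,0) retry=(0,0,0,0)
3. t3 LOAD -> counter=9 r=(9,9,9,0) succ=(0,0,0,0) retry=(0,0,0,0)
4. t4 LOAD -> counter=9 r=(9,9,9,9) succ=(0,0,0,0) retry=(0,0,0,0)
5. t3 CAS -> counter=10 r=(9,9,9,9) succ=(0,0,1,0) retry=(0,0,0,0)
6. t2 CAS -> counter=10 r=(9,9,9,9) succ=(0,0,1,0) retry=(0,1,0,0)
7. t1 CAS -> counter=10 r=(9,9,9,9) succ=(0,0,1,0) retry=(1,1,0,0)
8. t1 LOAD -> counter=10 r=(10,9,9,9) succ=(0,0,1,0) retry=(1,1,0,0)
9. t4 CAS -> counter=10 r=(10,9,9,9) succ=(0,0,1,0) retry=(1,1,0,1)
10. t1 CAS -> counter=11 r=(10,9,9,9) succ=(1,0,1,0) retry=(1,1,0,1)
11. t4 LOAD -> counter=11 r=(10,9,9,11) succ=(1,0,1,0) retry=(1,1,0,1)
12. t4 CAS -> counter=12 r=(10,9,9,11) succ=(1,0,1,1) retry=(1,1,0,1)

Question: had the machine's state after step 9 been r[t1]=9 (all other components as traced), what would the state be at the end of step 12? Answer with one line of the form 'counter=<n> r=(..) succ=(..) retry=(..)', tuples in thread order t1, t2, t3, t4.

counter=11 r=(9,9,9,10) succ=(0,0,1,1) retry=(2,1,0,1)

state after step 9 := counter=10 r=(9,9,9,9) succ=(0,0,1,0) retry=(1,1,0,1)
10. t1 CAS -> counter=10 r=(9,9,9,9) succ=(0,0,1,0) retry=(2,1,0,1)
11. t4 LOAD -> counter=10 r=(9,9,9,10) succ=(0,0,1,0) retry=(2,1,0,1)
12. t4 CAS -> counter=11 r=(9,9,9,10) succ=(0,0,1,1) retry=(2,1,0,1)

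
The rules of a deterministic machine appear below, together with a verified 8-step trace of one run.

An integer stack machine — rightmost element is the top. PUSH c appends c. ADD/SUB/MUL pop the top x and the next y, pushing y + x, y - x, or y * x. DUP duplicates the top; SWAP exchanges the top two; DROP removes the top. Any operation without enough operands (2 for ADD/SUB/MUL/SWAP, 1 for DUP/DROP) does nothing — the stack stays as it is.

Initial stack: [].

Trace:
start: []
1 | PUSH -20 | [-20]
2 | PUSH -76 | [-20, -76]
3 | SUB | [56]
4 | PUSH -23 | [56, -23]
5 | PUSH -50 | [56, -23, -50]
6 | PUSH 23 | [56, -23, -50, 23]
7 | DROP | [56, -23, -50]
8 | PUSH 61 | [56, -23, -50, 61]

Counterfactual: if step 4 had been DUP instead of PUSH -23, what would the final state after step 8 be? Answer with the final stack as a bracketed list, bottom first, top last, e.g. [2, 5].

(re-executing from step 4 with the substitution; state before step 4: [56])
4 | DUP | [56, 56]
5 | PUSH -50 | [56, 56, -50]
6 | PUSH 23 | [56, 56, -50, 23]
7 | DROP | [56, 56, -50]
8 | PUSH 61 | [56, 56, -50, 61]

[56, 56, -50, 61]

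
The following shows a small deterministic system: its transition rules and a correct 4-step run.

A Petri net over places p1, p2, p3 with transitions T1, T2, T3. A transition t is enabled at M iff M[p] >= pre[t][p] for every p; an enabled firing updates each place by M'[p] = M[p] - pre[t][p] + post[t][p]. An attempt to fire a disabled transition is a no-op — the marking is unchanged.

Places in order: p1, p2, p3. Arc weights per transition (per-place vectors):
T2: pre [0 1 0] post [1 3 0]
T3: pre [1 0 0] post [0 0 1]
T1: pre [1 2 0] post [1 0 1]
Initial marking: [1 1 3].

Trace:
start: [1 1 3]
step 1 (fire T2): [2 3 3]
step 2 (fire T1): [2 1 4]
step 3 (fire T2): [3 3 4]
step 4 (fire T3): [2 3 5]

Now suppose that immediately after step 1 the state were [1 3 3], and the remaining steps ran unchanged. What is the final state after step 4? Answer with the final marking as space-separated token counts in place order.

state after step 1 := [1 3 3]
step 2 (fire T1): [1 1 4]
step 3 (fire T2): [2 3 4]
step 4 (fire T3): [1 3 5]

1 3 5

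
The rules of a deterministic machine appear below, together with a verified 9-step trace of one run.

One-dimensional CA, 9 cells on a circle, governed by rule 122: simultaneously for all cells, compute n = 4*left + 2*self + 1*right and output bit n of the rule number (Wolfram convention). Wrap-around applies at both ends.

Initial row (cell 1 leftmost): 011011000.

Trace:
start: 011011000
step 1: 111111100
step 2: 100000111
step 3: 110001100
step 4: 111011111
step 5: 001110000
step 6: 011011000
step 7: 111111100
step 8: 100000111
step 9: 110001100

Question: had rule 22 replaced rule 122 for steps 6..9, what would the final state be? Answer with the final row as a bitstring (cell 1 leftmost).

100000100

(re-executing steps 6..9 under rule 22; state before step 6: 001110000)
step 6: 010001000
step 7: 111011100
step 8: 000000011
step 9: 100000100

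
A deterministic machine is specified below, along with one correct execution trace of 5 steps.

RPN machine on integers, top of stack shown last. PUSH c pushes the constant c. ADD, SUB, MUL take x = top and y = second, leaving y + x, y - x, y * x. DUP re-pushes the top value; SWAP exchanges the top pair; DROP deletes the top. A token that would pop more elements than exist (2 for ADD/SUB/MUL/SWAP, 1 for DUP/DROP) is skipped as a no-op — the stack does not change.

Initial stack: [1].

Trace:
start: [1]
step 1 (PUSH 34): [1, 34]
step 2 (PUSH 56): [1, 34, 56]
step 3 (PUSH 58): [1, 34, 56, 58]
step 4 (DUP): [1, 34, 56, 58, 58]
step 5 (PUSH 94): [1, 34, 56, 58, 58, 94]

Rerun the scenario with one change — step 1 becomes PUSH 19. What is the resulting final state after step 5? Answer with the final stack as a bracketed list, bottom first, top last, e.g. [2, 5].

[1, 19, 56, 58, 58, 94]

(re-executing from step 1 with the substitution; state before step 1: [1])
step 1 (PUSH 19): [1, 19]
step 2 (PUSH 56): [1, 19, 56]
step 3 (PUSH 58): [1, 19, 56, 58]
step 4 (DUP): [1, 19, 56, 58, 58]
step 5 (PUSH 94): [1, 19, 56, 58, 58, 94]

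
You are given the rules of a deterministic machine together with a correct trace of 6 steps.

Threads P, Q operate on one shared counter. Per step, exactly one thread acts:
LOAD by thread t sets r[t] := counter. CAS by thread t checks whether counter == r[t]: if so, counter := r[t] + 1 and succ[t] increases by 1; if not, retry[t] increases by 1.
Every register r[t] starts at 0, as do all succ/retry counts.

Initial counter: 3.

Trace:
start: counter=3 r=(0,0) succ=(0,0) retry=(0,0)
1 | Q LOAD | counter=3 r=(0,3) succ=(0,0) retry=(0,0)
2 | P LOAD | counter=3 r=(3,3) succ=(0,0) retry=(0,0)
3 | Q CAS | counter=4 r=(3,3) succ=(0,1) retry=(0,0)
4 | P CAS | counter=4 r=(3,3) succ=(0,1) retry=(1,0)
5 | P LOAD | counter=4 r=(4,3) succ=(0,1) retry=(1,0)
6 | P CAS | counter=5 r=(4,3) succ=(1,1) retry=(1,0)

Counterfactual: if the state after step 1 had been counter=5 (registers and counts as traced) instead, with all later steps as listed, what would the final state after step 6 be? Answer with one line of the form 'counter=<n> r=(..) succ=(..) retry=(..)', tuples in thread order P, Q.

counter=7 r=(6,3) succ=(2,0) retry=(0,1)

state after step 1 := counter=5 r=(0,3) succ=(0,0) retry=(0,0)
2 | P LOAD | counter=5 r=(5,3) succ=(0,0) retry=(0,0)
3 | Q CAS | counter=5 r=(5,3) succ=(0,0) retry=(0,1)
4 | P CAS | counter=6 r=(5,3) succ=(1,0) retry=(0,1)
5 | P LOAD | counter=6 r=(6,3) succ=(1,0) retry=(0,1)
6 | P CAS | counter=7 r=(6,3) succ=(2,0) retry=(0,1)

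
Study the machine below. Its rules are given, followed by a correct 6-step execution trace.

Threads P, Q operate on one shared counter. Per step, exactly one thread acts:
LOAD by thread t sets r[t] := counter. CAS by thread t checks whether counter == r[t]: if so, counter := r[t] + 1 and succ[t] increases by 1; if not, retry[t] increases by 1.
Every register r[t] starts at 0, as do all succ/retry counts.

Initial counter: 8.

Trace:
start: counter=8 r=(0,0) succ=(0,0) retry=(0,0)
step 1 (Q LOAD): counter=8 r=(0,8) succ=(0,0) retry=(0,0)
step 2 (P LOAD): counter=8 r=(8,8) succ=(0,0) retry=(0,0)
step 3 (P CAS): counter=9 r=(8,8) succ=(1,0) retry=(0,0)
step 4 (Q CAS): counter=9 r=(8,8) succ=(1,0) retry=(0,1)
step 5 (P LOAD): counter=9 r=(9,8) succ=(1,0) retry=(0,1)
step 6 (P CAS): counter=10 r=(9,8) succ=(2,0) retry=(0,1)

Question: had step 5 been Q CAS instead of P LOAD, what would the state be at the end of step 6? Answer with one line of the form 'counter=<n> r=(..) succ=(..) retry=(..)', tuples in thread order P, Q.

(re-executing from step 5 with the substitution; state before step 5: counter=9 r=(8,8) succ=(1,0) retry=(0,1))
step 5 (Q CAS): counter=9 r=(8,8) succ=(1,0) retry=(0,2)
step 6 (P CAS): counter=9 r=(8,8) succ=(1,0) retry=(1,2)

counter=9 r=(8,8) succ=(1,0) retry=(1,2)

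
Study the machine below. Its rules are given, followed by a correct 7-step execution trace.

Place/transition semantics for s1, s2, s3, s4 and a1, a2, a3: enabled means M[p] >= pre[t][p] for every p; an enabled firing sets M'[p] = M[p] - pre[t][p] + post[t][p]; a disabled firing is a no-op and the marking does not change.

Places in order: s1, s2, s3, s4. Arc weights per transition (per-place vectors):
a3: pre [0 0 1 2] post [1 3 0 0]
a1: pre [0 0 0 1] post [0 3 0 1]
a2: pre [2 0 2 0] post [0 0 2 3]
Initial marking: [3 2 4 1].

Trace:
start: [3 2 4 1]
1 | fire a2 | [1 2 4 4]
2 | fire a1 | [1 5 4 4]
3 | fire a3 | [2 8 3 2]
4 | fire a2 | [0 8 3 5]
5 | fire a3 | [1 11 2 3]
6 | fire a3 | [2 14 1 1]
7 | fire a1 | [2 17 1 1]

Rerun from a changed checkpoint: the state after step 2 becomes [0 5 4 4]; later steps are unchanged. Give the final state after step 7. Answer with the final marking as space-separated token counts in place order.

state after step 2 := [0 5 4 4]
3 | fire a3 | [1 8 3 2]
4 | fire a2 | [1 8 3 2]
5 | fire a3 | [2 11 2 0]
6 | fire a3 | [2 11 2 0]
7 | fire a1 | [2 11 2 0]

2 11 2 0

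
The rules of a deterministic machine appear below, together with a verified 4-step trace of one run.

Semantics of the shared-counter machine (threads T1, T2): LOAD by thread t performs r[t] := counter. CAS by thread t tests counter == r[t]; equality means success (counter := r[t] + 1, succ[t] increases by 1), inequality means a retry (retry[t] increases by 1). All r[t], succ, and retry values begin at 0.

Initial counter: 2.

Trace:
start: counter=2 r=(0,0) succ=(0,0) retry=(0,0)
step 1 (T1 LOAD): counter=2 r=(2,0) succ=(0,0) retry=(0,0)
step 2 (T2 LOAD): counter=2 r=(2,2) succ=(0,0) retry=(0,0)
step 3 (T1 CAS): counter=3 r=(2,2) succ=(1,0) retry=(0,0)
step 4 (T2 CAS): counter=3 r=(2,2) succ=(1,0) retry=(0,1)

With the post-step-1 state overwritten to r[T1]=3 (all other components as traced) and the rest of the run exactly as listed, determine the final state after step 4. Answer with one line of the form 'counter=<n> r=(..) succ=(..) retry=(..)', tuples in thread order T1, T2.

state after step 1 := counter=2 r=(3,0) succ=(0,0) retry=(0,0)
step 2 (T2 LOAD): counter=2 r=(3,2) succ=(0,0) retry=(0,0)
step 3 (T1 CAS): counter=2 r=(3,2) succ=(0,0) retry=(1,0)
step 4 (T2 CAS): counter=3 r=(3,2) succ=(0,1) retry=(1,0)

counter=3 r=(3,2) succ=(0,1) retry=(1,0)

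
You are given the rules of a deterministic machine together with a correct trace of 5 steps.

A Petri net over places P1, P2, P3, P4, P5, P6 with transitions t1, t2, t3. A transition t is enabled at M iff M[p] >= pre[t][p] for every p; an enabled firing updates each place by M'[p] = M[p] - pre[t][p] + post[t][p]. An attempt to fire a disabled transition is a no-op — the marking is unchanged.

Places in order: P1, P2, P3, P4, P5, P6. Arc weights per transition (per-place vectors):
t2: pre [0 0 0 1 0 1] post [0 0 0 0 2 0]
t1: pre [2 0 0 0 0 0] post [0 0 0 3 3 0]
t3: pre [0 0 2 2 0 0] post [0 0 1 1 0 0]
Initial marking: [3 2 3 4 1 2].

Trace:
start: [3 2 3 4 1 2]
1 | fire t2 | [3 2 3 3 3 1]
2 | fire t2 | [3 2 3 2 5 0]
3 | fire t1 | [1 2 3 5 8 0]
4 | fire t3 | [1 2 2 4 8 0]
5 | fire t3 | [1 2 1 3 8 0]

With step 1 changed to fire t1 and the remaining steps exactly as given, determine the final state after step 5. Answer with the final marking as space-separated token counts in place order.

(re-executing from step 1 with the substitution; state before step 1: [3 2 3 4 1 2])
1 | fire t1 | [1 2 3 7 4 2]
2 | fire t2 | [1 2 3 6 6 1]
3 | fire t1 | [1 2 3 6 6 1]
4 | fire t3 | [1 2 2 5 6 1]
5 | fire t3 | [1 2 1 4 6 1]

1 2 1 4 6 1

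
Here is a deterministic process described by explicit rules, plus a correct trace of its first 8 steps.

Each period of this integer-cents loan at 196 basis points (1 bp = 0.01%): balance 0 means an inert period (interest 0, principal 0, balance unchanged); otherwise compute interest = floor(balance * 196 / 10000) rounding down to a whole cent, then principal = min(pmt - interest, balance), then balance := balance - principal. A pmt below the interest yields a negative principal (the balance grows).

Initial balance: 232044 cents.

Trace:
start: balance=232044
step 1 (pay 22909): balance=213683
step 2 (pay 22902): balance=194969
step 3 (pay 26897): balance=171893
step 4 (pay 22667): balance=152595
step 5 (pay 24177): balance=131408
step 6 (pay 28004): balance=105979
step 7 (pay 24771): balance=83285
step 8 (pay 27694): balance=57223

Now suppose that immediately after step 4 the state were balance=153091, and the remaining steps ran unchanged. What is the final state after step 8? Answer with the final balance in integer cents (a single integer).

57759

state after step 4 := balance=153091
step 5 (pay 24177): balance=131914
step 6 (pay 28004): balance=106495
step 7 (pay 24771): balance=83811
step 8 (pay 27694): balance=57759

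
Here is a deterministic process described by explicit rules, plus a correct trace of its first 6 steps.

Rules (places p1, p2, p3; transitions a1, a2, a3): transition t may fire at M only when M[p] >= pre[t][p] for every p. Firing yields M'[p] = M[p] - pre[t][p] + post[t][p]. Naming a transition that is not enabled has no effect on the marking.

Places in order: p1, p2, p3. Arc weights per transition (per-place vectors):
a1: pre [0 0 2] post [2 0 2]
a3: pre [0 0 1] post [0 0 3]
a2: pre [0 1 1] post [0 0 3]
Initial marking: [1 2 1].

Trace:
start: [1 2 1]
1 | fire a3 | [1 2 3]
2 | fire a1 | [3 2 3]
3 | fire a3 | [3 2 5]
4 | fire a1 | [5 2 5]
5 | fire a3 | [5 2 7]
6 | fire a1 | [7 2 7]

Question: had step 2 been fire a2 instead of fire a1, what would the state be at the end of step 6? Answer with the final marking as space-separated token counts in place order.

5 1 9

(re-executing from step 2 with the substitution; state before step 2: [1 2 3])
2 | fire a2 | [1 1 5]
3 | fire a3 | [1 1 7]
4 | fire a1 | [3 1 7]
5 | fire a3 | [3 1 9]
6 | fire a1 | [5 1 9]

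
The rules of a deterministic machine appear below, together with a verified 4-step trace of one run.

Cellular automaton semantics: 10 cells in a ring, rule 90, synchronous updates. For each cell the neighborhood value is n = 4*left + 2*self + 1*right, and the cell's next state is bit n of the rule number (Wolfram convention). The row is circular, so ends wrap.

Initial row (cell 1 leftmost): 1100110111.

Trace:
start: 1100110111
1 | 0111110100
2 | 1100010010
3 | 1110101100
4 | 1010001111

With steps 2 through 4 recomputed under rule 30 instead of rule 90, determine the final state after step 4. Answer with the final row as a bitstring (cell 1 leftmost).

1011011011

(re-executing steps 2..4 under rule 30; state before step 2: 0111110100)
2 | 1100000110
3 | 1010001100
4 | 1011011011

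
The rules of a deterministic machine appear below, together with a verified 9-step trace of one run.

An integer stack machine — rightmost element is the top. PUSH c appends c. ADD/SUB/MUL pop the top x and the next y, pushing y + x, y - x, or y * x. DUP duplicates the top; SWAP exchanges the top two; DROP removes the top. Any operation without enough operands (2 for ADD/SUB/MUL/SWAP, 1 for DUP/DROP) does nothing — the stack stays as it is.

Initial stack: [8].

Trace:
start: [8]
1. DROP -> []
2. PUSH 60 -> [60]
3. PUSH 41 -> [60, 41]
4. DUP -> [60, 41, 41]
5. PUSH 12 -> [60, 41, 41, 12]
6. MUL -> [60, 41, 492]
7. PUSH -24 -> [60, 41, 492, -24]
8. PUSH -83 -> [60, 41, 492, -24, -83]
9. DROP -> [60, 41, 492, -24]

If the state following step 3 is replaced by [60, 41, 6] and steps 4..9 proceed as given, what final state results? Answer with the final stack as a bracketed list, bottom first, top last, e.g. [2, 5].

[60, 41, 6, 72, -24]

state after step 3 := [60, 41, 6]
4. DUP -> [60, 41, 6, 6]
5. PUSH 12 -> [60, 41, 6, 6, 12]
6. MUL -> [60, 41, 6, 72]
7. PUSH -24 -> [60, 41, 6, 72, -24]
8. PUSH -83 -> [60, 41, 6, 72, -24, -83]
9. DROP -> [60, 41, 6, 72, -24]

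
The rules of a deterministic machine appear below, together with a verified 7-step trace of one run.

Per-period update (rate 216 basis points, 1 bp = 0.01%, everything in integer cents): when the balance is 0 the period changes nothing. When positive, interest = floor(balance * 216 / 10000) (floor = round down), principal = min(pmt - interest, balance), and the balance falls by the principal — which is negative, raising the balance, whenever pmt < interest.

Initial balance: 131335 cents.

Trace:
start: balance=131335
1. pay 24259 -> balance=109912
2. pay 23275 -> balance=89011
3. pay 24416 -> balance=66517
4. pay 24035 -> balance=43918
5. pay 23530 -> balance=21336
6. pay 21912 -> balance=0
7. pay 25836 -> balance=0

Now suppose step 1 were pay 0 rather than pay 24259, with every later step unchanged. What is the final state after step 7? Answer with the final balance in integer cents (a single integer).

(re-executing from step 1 with the substitution; state before step 1: balance=131335)
1. pay 0 -> balance=134171
2. pay 23275 -> balance=113794
3. pay 24416 -> balance=91835
4. pay 24035 -> balance=69783
5. pay 23530 -> balance=47760
6. pay 21912 -> balance=26879
7. pay 25836 -> balance=1623

1623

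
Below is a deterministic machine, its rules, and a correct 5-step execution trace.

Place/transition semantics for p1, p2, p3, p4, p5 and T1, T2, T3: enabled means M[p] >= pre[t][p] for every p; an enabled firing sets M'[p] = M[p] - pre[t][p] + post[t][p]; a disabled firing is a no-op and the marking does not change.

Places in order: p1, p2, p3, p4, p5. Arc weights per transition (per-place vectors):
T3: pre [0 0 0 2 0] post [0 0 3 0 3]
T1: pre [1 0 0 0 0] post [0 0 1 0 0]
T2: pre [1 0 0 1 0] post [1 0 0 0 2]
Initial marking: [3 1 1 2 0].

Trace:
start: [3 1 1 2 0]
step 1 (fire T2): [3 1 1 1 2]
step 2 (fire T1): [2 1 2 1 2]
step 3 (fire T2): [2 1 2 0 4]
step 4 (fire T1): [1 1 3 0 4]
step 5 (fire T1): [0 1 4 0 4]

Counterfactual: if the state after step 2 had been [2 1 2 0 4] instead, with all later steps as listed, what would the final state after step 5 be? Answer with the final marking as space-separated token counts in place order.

0 1 4 0 4

state after step 2 := [2 1 2 0 4]
step 3 (fire T2): [2 1 2 0 4]
step 4 (fire T1): [1 1 3 0 4]
step 5 (fire T1): [0 1 4 0 4]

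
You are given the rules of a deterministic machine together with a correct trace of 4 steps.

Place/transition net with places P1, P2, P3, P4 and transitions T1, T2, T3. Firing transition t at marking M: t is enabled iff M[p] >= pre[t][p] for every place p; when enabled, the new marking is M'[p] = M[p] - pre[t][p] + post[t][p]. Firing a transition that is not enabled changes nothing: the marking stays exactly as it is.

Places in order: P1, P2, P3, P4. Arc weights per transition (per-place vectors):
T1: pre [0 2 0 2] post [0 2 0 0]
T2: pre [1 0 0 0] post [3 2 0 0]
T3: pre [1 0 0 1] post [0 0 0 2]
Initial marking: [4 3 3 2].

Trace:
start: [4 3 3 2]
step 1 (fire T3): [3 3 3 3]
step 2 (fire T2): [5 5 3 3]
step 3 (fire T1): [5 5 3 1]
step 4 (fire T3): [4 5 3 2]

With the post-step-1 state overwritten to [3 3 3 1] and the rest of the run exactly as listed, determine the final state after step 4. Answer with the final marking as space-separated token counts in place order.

4 5 3 2

state after step 1 := [3 3 3 1]
step 2 (fire T2): [5 5 3 1]
step 3 (fire T1): [5 5 3 1]
step 4 (fire T3): [4 5 3 2]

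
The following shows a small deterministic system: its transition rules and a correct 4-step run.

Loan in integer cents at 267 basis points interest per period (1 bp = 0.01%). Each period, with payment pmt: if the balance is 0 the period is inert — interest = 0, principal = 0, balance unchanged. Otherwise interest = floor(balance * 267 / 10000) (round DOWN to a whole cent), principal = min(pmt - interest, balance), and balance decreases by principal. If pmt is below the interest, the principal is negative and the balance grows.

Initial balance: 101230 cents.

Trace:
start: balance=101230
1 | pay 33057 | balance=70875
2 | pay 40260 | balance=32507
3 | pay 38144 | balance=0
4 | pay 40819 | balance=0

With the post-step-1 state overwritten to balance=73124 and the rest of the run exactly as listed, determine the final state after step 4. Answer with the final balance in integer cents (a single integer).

state after step 1 := balance=73124
2 | pay 40260 | balance=34816
3 | pay 38144 | balance=0
4 | pay 40819 | balance=0

0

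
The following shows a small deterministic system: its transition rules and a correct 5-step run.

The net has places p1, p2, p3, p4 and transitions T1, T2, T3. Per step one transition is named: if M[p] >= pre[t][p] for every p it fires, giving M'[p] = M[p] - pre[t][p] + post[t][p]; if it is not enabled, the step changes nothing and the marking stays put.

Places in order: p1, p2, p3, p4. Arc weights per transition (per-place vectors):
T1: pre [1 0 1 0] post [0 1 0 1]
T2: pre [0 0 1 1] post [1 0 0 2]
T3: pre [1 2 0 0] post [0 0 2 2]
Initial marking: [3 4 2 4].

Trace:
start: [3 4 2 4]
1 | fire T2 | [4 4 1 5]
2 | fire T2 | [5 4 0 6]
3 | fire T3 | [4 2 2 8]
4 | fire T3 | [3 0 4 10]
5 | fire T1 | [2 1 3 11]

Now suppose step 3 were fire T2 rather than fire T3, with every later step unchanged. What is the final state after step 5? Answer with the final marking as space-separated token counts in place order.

3 3 1 9

(re-executing from step 3 with the substitution; state before step 3: [5 4 0 6])
3 | fire T2 | [5 4 0 6]
4 | fire T3 | [4 2 2 8]
5 | fire T1 | [3 3 1 9]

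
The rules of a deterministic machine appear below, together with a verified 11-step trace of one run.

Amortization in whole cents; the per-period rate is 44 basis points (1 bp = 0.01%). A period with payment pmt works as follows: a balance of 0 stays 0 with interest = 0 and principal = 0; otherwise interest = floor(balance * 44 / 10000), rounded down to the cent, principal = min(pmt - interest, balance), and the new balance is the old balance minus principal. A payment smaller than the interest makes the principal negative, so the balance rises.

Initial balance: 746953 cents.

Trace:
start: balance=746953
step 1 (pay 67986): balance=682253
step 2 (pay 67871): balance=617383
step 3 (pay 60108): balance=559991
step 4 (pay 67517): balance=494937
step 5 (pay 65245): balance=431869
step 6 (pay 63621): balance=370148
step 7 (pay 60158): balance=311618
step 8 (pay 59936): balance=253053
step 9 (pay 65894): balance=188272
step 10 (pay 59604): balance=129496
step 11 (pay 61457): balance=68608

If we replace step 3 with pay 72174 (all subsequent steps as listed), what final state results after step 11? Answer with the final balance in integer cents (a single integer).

56111

(re-executing from step 3 with the substitution; state before step 3: balance=617383)
step 3 (pay 72174): balance=547925
step 4 (pay 67517): balance=482818
step 5 (pay 65245): balance=419697
step 6 (pay 63621): balance=357922
step 7 (pay 60158): balance=299338
step 8 (pay 59936): balance=240719
step 9 (pay 65894): balance=175884
step 10 (pay 59604): balance=117053
step 11 (pay 61457): balance=56111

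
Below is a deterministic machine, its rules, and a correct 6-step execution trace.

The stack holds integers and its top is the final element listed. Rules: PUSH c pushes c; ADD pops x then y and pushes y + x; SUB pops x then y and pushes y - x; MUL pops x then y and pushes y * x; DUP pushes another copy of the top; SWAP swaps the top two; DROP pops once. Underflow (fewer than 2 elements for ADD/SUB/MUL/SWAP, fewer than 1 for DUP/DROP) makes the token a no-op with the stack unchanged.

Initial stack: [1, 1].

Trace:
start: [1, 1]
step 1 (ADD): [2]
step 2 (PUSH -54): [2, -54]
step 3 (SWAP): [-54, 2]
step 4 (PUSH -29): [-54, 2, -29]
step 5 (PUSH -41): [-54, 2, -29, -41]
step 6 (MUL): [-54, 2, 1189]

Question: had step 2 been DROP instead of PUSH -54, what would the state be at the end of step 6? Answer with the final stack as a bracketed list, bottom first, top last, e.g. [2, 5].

(re-executing from step 2 with the substitution; state before step 2: [2])
step 2 (DROP): []
step 3 (SWAP): []
step 4 (PUSH -29): [-29]
step 5 (PUSH -41): [-29, -41]
step 6 (MUL): [1189]

[1189]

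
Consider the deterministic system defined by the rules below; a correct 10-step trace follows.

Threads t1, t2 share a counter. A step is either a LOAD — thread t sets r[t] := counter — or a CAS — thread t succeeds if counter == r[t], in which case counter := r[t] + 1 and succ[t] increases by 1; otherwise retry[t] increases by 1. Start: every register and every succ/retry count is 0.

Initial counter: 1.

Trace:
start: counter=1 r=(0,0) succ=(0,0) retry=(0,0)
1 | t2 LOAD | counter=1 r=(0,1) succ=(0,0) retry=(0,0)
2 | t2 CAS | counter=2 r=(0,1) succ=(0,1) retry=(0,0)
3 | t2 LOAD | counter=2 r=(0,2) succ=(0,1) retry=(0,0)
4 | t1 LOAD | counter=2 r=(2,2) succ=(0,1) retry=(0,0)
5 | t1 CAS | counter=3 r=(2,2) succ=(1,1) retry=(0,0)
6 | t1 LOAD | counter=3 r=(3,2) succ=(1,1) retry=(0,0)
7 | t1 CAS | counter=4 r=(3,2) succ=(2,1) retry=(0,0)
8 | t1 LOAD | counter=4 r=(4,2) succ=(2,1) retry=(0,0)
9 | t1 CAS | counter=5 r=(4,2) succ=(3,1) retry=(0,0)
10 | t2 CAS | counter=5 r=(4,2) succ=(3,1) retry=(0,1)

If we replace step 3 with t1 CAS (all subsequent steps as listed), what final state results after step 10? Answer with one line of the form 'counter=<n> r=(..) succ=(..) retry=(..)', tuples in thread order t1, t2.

(re-executing from step 3 with the substitution; state before step 3: counter=2 r=(0,1) succ=(0,1) retry=(0,0))
3 | t1 CAS | counter=2 r=(0,1) succ=(0,1) retry=(1,0)
4 | t1 LOAD | counter=2 r=(2,1) succ=(0,1) retry=(1,0)
5 | t1 CAS | counter=3 r=(2,1) succ=(1,1) retry=(1,0)
6 | t1 LOAD | counter=3 r=(3,1) succ=(1,1) retry=(1,0)
7 | t1 CAS | counter=4 r=(3,1) succ=(2,1) retry=(1,0)
8 | t1 LOAD | counter=4 r=(4,1) succ=(2,1) retry=(1,0)
9 | t1 CAS | counter=5 r=(4,1) succ=(3,1) retry=(1,0)
10 | t2 CAS | counter=5 r=(4,1) succ=(3,1) retry=(1,1)

counter=5 r=(4,1) succ=(3,1) retry=(1,1)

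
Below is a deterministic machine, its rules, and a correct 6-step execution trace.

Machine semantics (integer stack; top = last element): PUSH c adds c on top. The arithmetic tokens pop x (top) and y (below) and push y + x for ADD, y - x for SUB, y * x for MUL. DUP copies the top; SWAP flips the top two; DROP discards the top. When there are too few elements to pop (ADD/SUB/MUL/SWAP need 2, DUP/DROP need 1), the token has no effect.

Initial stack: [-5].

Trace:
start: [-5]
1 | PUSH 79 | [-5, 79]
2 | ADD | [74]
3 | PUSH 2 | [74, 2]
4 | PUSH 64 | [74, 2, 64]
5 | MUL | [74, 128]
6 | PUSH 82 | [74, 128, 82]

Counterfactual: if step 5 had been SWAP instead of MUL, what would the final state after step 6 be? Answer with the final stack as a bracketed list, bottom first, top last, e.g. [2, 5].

[74, 64, 2, 82]

(re-executing from step 5 with the substitution; state before step 5: [74, 2, 64])
5 | SWAP | [74, 64, 2]
6 | PUSH 82 | [74, 64, 2, 82]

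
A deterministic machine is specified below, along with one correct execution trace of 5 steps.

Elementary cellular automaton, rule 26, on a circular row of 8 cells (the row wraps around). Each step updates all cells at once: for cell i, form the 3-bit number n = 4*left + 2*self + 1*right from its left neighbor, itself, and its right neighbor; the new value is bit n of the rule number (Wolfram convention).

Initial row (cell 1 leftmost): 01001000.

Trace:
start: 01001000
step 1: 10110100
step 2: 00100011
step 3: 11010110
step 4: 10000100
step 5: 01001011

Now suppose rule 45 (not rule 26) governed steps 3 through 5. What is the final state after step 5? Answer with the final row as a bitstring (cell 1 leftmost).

11100001

(re-executing steps 3..5 under rule 45; state before step 3: 00100011)
step 3: 00101010
step 4: 10111110
step 5: 11100001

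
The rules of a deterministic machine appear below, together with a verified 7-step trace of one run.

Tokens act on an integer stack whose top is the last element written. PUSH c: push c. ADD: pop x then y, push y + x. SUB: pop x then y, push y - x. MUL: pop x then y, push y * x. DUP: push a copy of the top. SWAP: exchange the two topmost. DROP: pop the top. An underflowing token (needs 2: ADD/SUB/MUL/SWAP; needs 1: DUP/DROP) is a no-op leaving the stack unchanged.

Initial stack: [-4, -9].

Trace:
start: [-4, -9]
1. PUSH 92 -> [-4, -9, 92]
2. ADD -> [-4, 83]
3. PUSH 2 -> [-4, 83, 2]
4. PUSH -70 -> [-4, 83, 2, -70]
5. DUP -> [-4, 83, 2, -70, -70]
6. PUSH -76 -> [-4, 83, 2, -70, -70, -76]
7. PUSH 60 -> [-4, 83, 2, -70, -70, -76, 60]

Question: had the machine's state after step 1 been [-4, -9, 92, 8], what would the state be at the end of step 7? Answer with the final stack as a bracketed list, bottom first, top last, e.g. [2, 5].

[-4, -9, 100, 2, -70, -70, -76, 60]

state after step 1 := [-4, -9, 92, 8]
2. ADD -> [-4, -9, 100]
3. PUSH 2 -> [-4, -9, 100, 2]
4. PUSH -70 -> [-4, -9, 100, 2, -70]
5. DUP -> [-4, -9, 100, 2, -70, -70]
6. PUSH -76 -> [-4, -9, 100, 2, -70, -70, -76]
7. PUSH 60 -> [-4, -9, 100, 2, -70, -70, -76, 60]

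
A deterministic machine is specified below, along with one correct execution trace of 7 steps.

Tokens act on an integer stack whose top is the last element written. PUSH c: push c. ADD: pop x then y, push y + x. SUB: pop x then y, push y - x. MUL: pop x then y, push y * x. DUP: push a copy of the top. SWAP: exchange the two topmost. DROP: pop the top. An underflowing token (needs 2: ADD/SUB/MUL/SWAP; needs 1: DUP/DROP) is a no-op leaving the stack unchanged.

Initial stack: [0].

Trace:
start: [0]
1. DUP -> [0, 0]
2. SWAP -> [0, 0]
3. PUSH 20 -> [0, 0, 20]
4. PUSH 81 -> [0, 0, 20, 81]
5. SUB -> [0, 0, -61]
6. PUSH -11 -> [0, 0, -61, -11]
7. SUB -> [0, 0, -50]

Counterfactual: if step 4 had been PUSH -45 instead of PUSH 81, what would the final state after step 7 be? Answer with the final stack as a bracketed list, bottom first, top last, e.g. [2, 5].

[0, 0, 76]

(re-executing from step 4 with the substitution; state before step 4: [0, 0, 20])
4. PUSH -45 -> [0, 0, 20, -45]
5. SUB -> [0, 0, 65]
6. PUSH -11 -> [0, 0, 65, -11]
7. SUB -> [0, 0, 76]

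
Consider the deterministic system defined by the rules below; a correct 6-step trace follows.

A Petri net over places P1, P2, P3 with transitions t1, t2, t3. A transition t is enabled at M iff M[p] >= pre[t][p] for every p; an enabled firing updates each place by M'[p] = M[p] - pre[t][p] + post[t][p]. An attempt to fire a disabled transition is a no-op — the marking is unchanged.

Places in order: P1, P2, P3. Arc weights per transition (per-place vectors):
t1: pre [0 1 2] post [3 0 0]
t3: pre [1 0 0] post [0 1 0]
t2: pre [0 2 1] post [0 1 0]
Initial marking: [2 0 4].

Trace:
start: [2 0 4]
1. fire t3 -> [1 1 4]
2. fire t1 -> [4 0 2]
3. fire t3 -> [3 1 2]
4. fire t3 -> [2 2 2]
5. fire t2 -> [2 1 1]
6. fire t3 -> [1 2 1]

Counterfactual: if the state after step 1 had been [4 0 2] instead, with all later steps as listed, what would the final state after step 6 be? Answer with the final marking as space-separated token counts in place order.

1 2 1

state after step 1 := [4 0 2]
2. fire t1 -> [4 0 2]
3. fire t3 -> [3 1 2]
4. fire t3 -> [2 2 2]
5. fire t2 -> [2 1 1]
6. fire t3 -> [1 2 1]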